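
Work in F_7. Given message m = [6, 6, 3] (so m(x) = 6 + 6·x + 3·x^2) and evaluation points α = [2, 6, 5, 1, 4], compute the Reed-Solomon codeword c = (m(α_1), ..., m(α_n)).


c = [2, 3, 6, 1, 1]

Message polynomial: m(x) = 6 + 6·x + 3·x^2 (mod 7).
For each evaluation point α_i, compute m(α_i) mod 7:
  α_1 = 2: Horner steps 3 → 5 → 2, so m(2) = 2.
  α_2 = 6: Horner steps 3 → 3 → 3, so m(6) = 3.
  α_3 = 5: Horner steps 3 → 0 → 6, so m(5) = 6.
  α_4 = 1: Horner steps 3 → 2 → 1, so m(1) = 1.
  α_5 = 4: Horner steps 3 → 4 → 1, so m(4) = 1.
Codeword c = [2, 3, 6, 1, 1] ∈ F_7^5.


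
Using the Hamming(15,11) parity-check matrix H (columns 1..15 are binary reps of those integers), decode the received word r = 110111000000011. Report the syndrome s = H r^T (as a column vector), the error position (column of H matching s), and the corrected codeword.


s = (0, 1, 0, 1)^T, error position = 5, corrected codeword c = 110101000000011

Compute s = H r^T mod 2 one row at a time:
  s_1 = 0 + 0 + 0 + 0 + 0 + 0 + 1 + 1 = 2 ≡ 0 (mod 2).
  s_2 = 1 + 1 + 1 + 0 + 0 + 0 + 1 + 1 = 5 ≡ 1 (mod 2).
  s_3 = 1 + 0 + 1 + 0 + 0 + 0 + 1 + 1 = 4 ≡ 0 (mod 2).
  s_4 = 1 + 0 + 1 + 0 + 0 + 0 + 0 + 1 = 3 ≡ 1 (mod 2).
s = (0, 1, 0, 1)^T — this equals column 5 of H (binary 0101), so error is at position 5.
Correct: flip bit 5 of r = 110111000000011 to get c = 110101000000011.


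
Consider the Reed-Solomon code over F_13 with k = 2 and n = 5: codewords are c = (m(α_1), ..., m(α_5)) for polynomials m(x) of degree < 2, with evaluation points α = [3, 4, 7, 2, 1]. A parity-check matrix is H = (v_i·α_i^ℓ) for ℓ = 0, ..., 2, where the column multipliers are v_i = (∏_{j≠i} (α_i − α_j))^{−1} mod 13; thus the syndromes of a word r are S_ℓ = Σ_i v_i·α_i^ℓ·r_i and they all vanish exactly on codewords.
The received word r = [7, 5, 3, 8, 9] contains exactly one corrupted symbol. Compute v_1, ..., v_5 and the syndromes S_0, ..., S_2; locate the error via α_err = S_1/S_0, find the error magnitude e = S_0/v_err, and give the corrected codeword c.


S = (8, 6, 11), error at position 2, error magnitude e = 12, c = [7, 6, 3, 8, 9].

Step 1: column multipliers v_i = (∏_{j≠i}(α_i − α_j))^{−1} mod 13.
  i = 1 (α = 3): (3−4)(3−7)(3−2)(3−1) = (−1)·(−4)·1·2 = 8 ≡ 8, so v_1 = 8^{−1} = 5 (mod 13).
  i = 2 (α = 4): (4−3)(4−7)(4−2)(4−1) = 1·(−3)·2·3 = −18 ≡ 8, so v_2 = 8^{−1} = 5 (mod 13).
  i = 3 (α = 7): (7−3)(7−4)(7−2)(7−1) = 4·3·5·6 = 360 ≡ 9, so v_3 = 9^{−1} = 3 (mod 13).
  i = 4 (α = 2): (2−3)(2−4)(2−7)(2−1) = (−1)·(−2)·(−5)·1 = −10 ≡ 3, so v_4 = 3^{−1} = 9 (mod 13).
  i = 5 (α = 1): (1−3)(1−4)(1−7)(1−2) = (−2)·(−3)·(−6)·(−1) = 36 ≡ 10, so v_5 = 10^{−1} = 4 (mod 13).
  v = [5, 5, 3, 9, 4].
Step 2: syndromes of r = [7, 5, 3, 8, 9] (all sums mod 13).
  S_0 = Σ v_i r_i = 5·7 + 5·5 + 3·3 + 9·8 + 4·9 = 177 ≡ 8.
  S_1 = Σ v_i α_i r_i = 5·3·7 + 5·4·5 + 3·7·3 + 9·2·8 + 4·1·9 = 448 ≡ 6.
  α_i^2 mod 13 = [9, 3, 10, 4, 1].
  S_2 = Σ v_i α_i^2 r_i = 5·9·7 + 5·3·5 + 3·10·3 + 9·4·8 + 4·1·9 = 804 ≡ 11.
  S = (8, 6, 11) ≠ 0, so r is not a codeword (an error is present).
Step 3: locate the error. For a single error e at position i, S_ℓ = v_i·e·α_i^ℓ, so α_err = S_1/S_0.
  S_0^{−1} = 8^{−1} = 5 (mod 13), so α_err = 6·5 = 30 ≡ 4 = α_2. Error position i = 2.
  Consistency check: S_2/S_1 = 11·11 = 121 ≡ 4 = α_err ✓ (single-error assumption holds).
Step 4: error magnitude e = S_0/v_2 = S_0·∏_{j≠2}(α_2 − α_j) = 8·8 = 64 ≡ 12 (mod 13).
Step 5: correct position 2: c_2 = r_2 − e = 5 − 12 ≡ 6 (mod 13). Hence c = [7, 6, 3, 8, 9].
  Check: interpolating c through the α_i gives m(x) = 10 + 12·x (degree < 2) with m(α_i) = c_i for every i, so c is indeed a codeword.


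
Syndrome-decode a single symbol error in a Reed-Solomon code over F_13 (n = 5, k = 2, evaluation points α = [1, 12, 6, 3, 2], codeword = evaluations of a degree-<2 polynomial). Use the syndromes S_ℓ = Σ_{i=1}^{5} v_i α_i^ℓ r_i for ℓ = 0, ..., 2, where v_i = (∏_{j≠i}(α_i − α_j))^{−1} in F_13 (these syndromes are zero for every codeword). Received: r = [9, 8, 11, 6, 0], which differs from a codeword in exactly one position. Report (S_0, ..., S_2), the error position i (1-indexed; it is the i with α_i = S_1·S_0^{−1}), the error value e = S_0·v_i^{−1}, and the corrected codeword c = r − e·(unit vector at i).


S = (9, 9, 9), error at position 1, error magnitude e = 2, c = [7, 8, 11, 6, 0].

Step 1: column multipliers v_i = (∏_{j≠i}(α_i − α_j))^{−1} mod 13.
  i = 1 (α = 1): (1−12)(1−6)(1−3)(1−2) = (−11)·(−5)·(−2)·(−1) = 110 ≡ 6, so v_1 = 6^{−1} = 11 (mod 13).
  i = 2 (α = 12): (12−1)(12−6)(12−3)(12−2) = 11·6·9·10 = 5940 ≡ 12, so v_2 = 12^{−1} = 12 (mod 13).
  i = 3 (α = 6): (6−1)(6−12)(6−3)(6−2) = 5·(−6)·3·4 = −360 ≡ 4, so v_3 = 4^{−1} = 10 (mod 13).
  i = 4 (α = 3): (3−1)(3−12)(3−6)(3−2) = 2·(−9)·(−3)·1 = 54 ≡ 2, so v_4 = 2^{−1} = 7 (mod 13).
  i = 5 (α = 2): (2−1)(2−12)(2−6)(2−3) = 1·(−10)·(−4)·(−1) = −40 ≡ 12, so v_5 = 12^{−1} = 12 (mod 13).
  v = [11, 12, 10, 7, 12].
Step 2: syndromes of r = [9, 8, 11, 6, 0] (all sums mod 13).
  S_0 = Σ v_i r_i = 11·9 + 12·8 + 10·11 + 7·6 + 12·0 = 347 ≡ 9.
  S_1 = Σ v_i α_i r_i = 11·1·9 + 12·12·8 + 10·6·11 + 7·3·6 + 12·2·0 = 2037 ≡ 9.
  α_i^2 mod 13 = [1, 1, 10, 9, 4].
  S_2 = Σ v_i α_i^2 r_i = 11·1·9 + 12·1·8 + 10·10·11 + 7·9·6 + 12·4·0 = 1673 ≡ 9.
  S = (9, 9, 9) ≠ 0, so r is not a codeword (an error is present).
Step 3: locate the error. For a single error e at position i, S_ℓ = v_i·e·α_i^ℓ, so α_err = S_1/S_0.
  S_0^{−1} = 9^{−1} = 3 (mod 13), so α_err = 9·3 = 27 ≡ 1 = α_1. Error position i = 1.
  Consistency check: S_2/S_1 = 9·3 = 27 ≡ 1 = α_err ✓ (single-error assumption holds).
Step 4: error magnitude e = S_0/v_1 = S_0·∏_{j≠1}(α_1 − α_j) = 9·6 = 54 ≡ 2 (mod 13).
Step 5: correct position 1: c_1 = r_1 − e = 9 − 2 ≡ 7 (mod 13). Hence c = [7, 8, 11, 6, 0].
  Check: interpolating c through the α_i gives m(x) = 1 + 6·x (degree < 2) with m(α_i) = c_i for every i, so c is indeed a codeword.


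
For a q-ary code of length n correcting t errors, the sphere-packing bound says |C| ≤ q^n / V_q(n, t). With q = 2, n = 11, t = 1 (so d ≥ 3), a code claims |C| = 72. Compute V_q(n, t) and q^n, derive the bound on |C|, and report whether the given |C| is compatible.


V_q(n, t) = 12, q^n = 2048, Hamming bound = 170, |C| = 72 ≤ bound (satisfied).

Step 1: Compute V_q(n, t) = Σ_{j=0}^1 C(n, j) (q−1)^j.
  j = 0: C(11,0)·(1)^0 = 1·1 = 1.
  j = 1: C(11,1)·(1)^1 = 11·1 = 11.
  V_q(n, t) = 1 + 11 = 12.
Step 2: q^n = 2^11 = 2048.
Step 3: Hamming bound ⌊q^n / V_q(n,t)⌋ = ⌊2048/12⌋ = 170.
Step 4: Compare |C| = 72 to 170: satisfied.
The claimed |C| lies below the Hamming bound.


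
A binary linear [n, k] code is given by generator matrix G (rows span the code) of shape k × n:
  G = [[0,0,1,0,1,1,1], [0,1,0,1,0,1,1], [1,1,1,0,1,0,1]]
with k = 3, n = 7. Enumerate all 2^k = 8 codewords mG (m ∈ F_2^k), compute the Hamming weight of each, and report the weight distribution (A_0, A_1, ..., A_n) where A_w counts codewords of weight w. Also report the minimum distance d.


Weight distribution: A_0 = 1, A_3 = 2, A_4 = 3, A_5 = 2. Minimum distance d = 3.

Enumerate all 2^3 = 8 messages m ∈ F_2^3.
For each, compute codeword c = mG in F_2^7, then tally its weight.
  m = 000 → c = 0000000, weight = 0.
  m = 100 → c = 0010111, weight = 4.
  m = 010 → c = 0101011, weight = 4.
  m = 110 → c = 0111100, weight = 4.
  m = 001 → c = 1110101, weight = 5.
  m = 101 → c = 1100010, weight = 3.
  m = 011 → c = 1011110, weight = 5.
  m = 111 → c = 1001001, weight = 3.
Tally weights:
  weight 0: 1 codewords.
  weight 3: 2 codewords.
  weight 4: 3 codewords.
  weight 5: 2 codewords.
Minimum distance d = smallest w > 0 with A_w > 0 = 3.
Sanity: Σ A_w = 8 = 2^3 = 8 ✓.


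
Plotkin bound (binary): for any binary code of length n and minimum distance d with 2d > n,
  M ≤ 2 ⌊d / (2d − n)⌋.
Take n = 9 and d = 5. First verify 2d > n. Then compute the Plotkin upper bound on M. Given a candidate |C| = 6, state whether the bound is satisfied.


Plotkin bound M ≤ 10; given |C| = 6 ≤ bound (satisfied).

Check applicability: 2d = 10, n = 9.
2d − n = 1 > 0, so Plotkin applies.
Compute d/(2d−n) = 5/1 ≈ 5.0000.
⌊d/(2d−n)⌋ = 5.
Plotkin bound: M ≤ 2·5 = 10.
Given |C| = 6, check: satisfied.
This |C| is below the Plotkin bound.


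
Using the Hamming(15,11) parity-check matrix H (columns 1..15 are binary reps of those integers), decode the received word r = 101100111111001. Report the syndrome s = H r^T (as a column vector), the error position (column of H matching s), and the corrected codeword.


s = (0, 0, 1, 0)^T, error position = 2, corrected codeword c = 111100111111001

Compute s = H r^T mod 2 one row at a time:
  s_1 = 1 + 1 + 1 + 1 + 1 + 0 + 0 + 1 = 6 ≡ 0 (mod 2).
  s_2 = 1 + 0 + 0 + 1 + 1 + 0 + 0 + 1 = 4 ≡ 0 (mod 2).
  s_3 = 0 + 1 + 0 + 1 + 1 + 1 + 0 + 1 = 5 ≡ 1 (mod 2).
  s_4 = 1 + 1 + 0 + 1 + 1 + 1 + 0 + 1 = 6 ≡ 0 (mod 2).
s = (0, 0, 1, 0)^T — this equals column 2 of H (binary 0010), so error is at position 2.
Correct: flip bit 2 of r = 101100111111001 to get c = 111100111111001.


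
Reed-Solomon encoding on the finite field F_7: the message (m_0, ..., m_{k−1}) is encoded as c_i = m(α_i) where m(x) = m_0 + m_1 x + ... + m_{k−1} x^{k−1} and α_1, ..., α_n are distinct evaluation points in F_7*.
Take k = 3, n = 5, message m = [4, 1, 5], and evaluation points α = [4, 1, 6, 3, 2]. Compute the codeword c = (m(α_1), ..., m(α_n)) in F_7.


c = [4, 3, 1, 3, 5]

Message polynomial: m(x) = 4 + 1·x + 5·x^2 (mod 7).
For each evaluation point α_i, compute m(α_i) mod 7:
  α_1 = 4: Horner steps 5 → 0 → 4, so m(4) = 4.
  α_2 = 1: Horner steps 5 → 6 → 3, so m(1) = 3.
  α_3 = 6: Horner steps 5 → 3 → 1, so m(6) = 1.
  α_4 = 3: Horner steps 5 → 2 → 3, so m(3) = 3.
  α_5 = 2: Horner steps 5 → 4 → 5, so m(2) = 5.
Codeword c = [4, 3, 1, 3, 5] ∈ F_7^5.


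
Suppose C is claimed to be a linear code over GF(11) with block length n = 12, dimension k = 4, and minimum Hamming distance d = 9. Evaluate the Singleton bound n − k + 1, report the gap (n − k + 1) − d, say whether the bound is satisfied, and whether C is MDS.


Singleton RHS = n − k + 1 = 9, slack = 0, bound satisfied, MDS.

Singleton bound: d ≤ n − k + 1.
Here n = 12, k = 4, so n − k + 1 = 9.
Given d = 9, check d ≤ 9: YES.
Slack = (n − k + 1) − d = 0.
The code is MDS (slack = 0).
Description: the claimed parameters are [12, 4, 9]_11; such a code would be MDS (meets Singleton bound).


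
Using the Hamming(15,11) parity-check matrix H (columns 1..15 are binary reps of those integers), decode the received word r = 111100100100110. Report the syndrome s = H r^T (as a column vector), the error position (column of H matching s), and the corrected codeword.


s = (1, 0, 1, 0)^T, error position = 10, corrected codeword c = 111100100000110

Compute s = H r^T mod 2 one row at a time:
  s_1 = 0 + 0 + 1 + 0 + 0 + 1 + 1 + 0 = 3 ≡ 1 (mod 2).
  s_2 = 1 + 0 + 0 + 1 + 0 + 1 + 1 + 0 = 4 ≡ 0 (mod 2).
  s_3 = 1 + 1 + 0 + 1 + 1 + 0 + 1 + 0 = 5 ≡ 1 (mod 2).
  s_4 = 1 + 1 + 0 + 1 + 0 + 0 + 1 + 0 = 4 ≡ 0 (mod 2).
s = (1, 0, 1, 0)^T — this equals column 10 of H (binary 1010), so error is at position 10.
Correct: flip bit 10 of r = 111100100100110 to get c = 111100100000110.


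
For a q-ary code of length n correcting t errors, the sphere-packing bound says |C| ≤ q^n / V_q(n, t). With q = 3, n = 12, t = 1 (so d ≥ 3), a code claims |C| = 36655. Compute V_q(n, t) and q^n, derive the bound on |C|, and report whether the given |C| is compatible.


V_q(n, t) = 25, q^n = 531441, Hamming bound = 21257, |C| = 36655 > bound (violated).

Step 1: Compute V_q(n, t) = Σ_{j=0}^1 C(n, j) (q−1)^j.
  j = 0: C(12,0)·(2)^0 = 1·1 = 1.
  j = 1: C(12,1)·(2)^1 = 12·2 = 24.
  V_q(n, t) = 1 + 24 = 25.
Step 2: q^n = 3^12 = 531441.
Step 3: Hamming bound ⌊q^n / V_q(n,t)⌋ = ⌊531441/25⌋ = 21257.
Step 4: Compare |C| = 36655 to 21257: violated.
The claimed |C| lies above the Hamming bound, so no 3-ary code of length 12 with d ≥ 3 can have 36655 codewords.


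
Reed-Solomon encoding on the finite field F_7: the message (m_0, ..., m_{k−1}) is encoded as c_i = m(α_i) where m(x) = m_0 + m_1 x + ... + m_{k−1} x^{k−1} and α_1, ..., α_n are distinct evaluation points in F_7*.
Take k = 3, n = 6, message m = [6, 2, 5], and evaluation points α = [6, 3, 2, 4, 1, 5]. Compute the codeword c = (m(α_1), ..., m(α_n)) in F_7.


c = [2, 1, 2, 3, 6, 1]

Message polynomial: m(x) = 6 + 2·x + 5·x^2 (mod 7).
For each evaluation point α_i, compute m(α_i) mod 7:
  α_1 = 6: Horner steps 5 → 4 → 2, so m(6) = 2.
  α_2 = 3: Horner steps 5 → 3 → 1, so m(3) = 1.
  α_3 = 2: Horner steps 5 → 5 → 2, so m(2) = 2.
  α_4 = 4: Horner steps 5 → 1 → 3, so m(4) = 3.
  α_5 = 1: Horner steps 5 → 0 → 6, so m(1) = 6.
  α_6 = 5: Horner steps 5 → 6 → 1, so m(5) = 1.
Codeword c = [2, 1, 2, 3, 6, 1] ∈ F_7^6.


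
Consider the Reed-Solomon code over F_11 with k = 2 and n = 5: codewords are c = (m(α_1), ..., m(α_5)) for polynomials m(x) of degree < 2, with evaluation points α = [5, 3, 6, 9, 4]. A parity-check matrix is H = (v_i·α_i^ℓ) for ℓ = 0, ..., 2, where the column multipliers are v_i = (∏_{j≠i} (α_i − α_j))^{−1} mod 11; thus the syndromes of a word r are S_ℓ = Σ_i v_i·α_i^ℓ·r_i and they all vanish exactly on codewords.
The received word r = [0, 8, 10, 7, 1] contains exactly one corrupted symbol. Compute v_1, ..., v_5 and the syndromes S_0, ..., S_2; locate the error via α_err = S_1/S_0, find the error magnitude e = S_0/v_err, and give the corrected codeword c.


S = (2, 6, 7), error at position 2, error magnitude e = 6, c = [0, 2, 10, 7, 1].

Step 1: column multipliers v_i = (∏_{j≠i}(α_i − α_j))^{−1} mod 11.
  i = 1 (α = 5): (5−3)(5−6)(5−9)(5−4) = 2·(−1)·(−4)·1 = 8 ≡ 8, so v_1 = 8^{−1} = 7 (mod 11).
  i = 2 (α = 3): (3−5)(3−6)(3−9)(3−4) = (−2)·(−3)·(−6)·(−1) = 36 ≡ 3, so v_2 = 3^{−1} = 4 (mod 11).
  i = 3 (α = 6): (6−5)(6−3)(6−9)(6−4) = 1·3·(−3)·2 = −18 ≡ 4, so v_3 = 4^{−1} = 3 (mod 11).
  i = 4 (α = 9): (9−5)(9−3)(9−6)(9−4) = 4·6·3·5 = 360 ≡ 8, so v_4 = 8^{−1} = 7 (mod 11).
  i = 5 (α = 4): (4−5)(4−3)(4−6)(4−9) = (−1)·1·(−2)·(−5) = −10 ≡ 1, so v_5 = 1^{−1} = 1 (mod 11).
  v = [7, 4, 3, 7, 1].
Step 2: syndromes of r = [0, 8, 10, 7, 1] (all sums mod 11).
  S_0 = Σ v_i r_i = 7·0 + 4·8 + 3·10 + 7·7 + 1·1 = 112 ≡ 2.
  S_1 = Σ v_i α_i r_i = 7·5·0 + 4·3·8 + 3·6·10 + 7·9·7 + 1·4·1 = 721 ≡ 6.
  α_i^2 mod 11 = [3, 9, 3, 4, 5].
  S_2 = Σ v_i α_i^2 r_i = 7·3·0 + 4·9·8 + 3·3·10 + 7·4·7 + 1·5·1 = 579 ≡ 7.
  S = (2, 6, 7) ≠ 0, so r is not a codeword (an error is present).
Step 3: locate the error. For a single error e at position i, S_ℓ = v_i·e·α_i^ℓ, so α_err = S_1/S_0.
  S_0^{−1} = 2^{−1} = 6 (mod 11), so α_err = 6·6 = 36 ≡ 3 = α_2. Error position i = 2.
  Consistency check: S_2/S_1 = 7·2 = 14 ≡ 3 = α_err ✓ (single-error assumption holds).
Step 4: error magnitude e = S_0/v_2 = S_0·∏_{j≠2}(α_2 − α_j) = 2·3 = 6 ≡ 6 (mod 11).
Step 5: correct position 2: c_2 = r_2 − e = 8 − 6 ≡ 2 (mod 11). Hence c = [0, 2, 10, 7, 1].
  Check: interpolating c through the α_i gives m(x) = 5 + 10·x (degree < 2) with m(α_i) = c_i for every i, so c is indeed a codeword.


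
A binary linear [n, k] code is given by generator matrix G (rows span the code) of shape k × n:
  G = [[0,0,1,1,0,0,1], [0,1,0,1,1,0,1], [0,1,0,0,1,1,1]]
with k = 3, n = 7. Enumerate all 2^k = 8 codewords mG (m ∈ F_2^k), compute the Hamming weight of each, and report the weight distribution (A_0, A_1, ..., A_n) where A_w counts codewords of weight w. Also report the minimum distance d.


Weight distribution: A_0 = 1, A_2 = 1, A_3 = 3, A_4 = 2, A_5 = 1. Minimum distance d = 2.

Enumerate all 2^3 = 8 messages m ∈ F_2^3.
For each, compute codeword c = mG in F_2^7, then tally its weight.
  m = 000 → c = 0000000, weight = 0.
  m = 100 → c = 0011001, weight = 3.
  m = 010 → c = 0101101, weight = 4.
  m = 110 → c = 0110100, weight = 3.
  m = 001 → c = 0100111, weight = 4.
  m = 101 → c = 0111110, weight = 5.
  m = 011 → c = 0001010, weight = 2.
  m = 111 → c = 0010011, weight = 3.
Tally weights:
  weight 0: 1 codewords.
  weight 2: 1 codewords.
  weight 3: 3 codewords.
  weight 4: 2 codewords.
  weight 5: 1 codewords.
Minimum distance d = smallest w > 0 with A_w > 0 = 2.
Sanity: Σ A_w = 8 = 2^3 = 8 ✓.


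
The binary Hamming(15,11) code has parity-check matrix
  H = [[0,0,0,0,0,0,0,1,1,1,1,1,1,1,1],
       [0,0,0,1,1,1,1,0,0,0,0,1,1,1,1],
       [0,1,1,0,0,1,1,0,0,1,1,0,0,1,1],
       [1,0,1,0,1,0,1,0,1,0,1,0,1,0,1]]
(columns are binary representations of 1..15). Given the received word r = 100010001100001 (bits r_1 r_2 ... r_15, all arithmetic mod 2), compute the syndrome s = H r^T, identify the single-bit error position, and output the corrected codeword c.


s = (1, 0, 0, 0)^T, error position = 8, corrected codeword c = 100010011100001

Compute s = H r^T mod 2 one row at a time:
  s_1 = 0 + 1 + 1 + 0 + 0 + 0 + 0 + 1 = 3 ≡ 1 (mod 2).
  s_2 = 0 + 1 + 0 + 0 + 0 + 0 + 0 + 1 = 2 ≡ 0 (mod 2).
  s_3 = 0 + 0 + 0 + 0 + 1 + 0 + 0 + 1 = 2 ≡ 0 (mod 2).
  s_4 = 1 + 0 + 1 + 0 + 1 + 0 + 0 + 1 = 4 ≡ 0 (mod 2).
s = (1, 0, 0, 0)^T — this equals column 8 of H (binary 1000), so error is at position 8.
Correct: flip bit 8 of r = 100010001100001 to get c = 100010011100001.


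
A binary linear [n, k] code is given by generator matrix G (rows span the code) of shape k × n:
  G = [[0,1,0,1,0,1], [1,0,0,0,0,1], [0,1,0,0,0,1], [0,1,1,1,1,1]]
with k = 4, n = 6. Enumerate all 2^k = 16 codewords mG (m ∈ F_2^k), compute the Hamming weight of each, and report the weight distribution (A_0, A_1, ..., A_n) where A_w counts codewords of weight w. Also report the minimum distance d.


Weight distribution: A_0 = 1, A_1 = 1, A_2 = 4, A_3 = 4, A_4 = 3, A_5 = 3. Minimum distance d = 1.

Enumerate all 2^4 = 16 messages m ∈ F_2^4.
For each, compute codeword c = mG in F_2^6, then tally its weight.
  m = 0000 → c = 000000, weight = 0.
  m = 1000 → c = 010101, weight = 3.
  m = 0100 → c = 100001, weight = 2.
  m = 1100 → c = 110100, weight = 3.
  m = 0010 → c = 010001, weight = 2.
  m = 1010 → c = 000100, weight = 1.
  m = 0110 → c = 110000, weight = 2.
  m = 1110 → c = 100101, weight = 3.
  m = 0001 → c = 011111, weight = 5.
  m = 1001 → c = 001010, weight = 2.
  m = 0101 → c = 111110, weight = 5.
  m = 1101 → c = 101011, weight = 4.
  m = 0011 → c = 001110, weight = 3.
  m = 1011 → c = 011011, weight = 4.
  m = 0111 → c = 101111, weight = 5.
  m = 1111 → c = 111010, weight = 4.
Tally weights:
  weight 0: 1 codewords.
  weight 1: 1 codewords.
  weight 2: 4 codewords.
  weight 3: 4 codewords.
  weight 4: 3 codewords.
  weight 5: 3 codewords.
Minimum distance d = smallest w > 0 with A_w > 0 = 1.
Sanity: Σ A_w = 16 = 2^4 = 16 ✓.


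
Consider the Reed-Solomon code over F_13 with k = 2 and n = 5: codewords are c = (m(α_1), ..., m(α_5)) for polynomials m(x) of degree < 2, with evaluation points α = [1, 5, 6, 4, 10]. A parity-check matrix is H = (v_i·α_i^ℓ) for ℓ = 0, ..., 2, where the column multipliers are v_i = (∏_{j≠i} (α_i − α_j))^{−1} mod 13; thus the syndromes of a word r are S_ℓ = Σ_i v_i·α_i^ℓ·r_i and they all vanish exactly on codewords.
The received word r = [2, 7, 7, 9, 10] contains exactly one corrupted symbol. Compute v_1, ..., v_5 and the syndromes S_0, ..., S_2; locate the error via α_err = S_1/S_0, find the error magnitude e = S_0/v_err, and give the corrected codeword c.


S = (11, 1, 6), error at position 3, error magnitude e = 2, c = [2, 7, 5, 9, 10].

Step 1: column multipliers v_i = (∏_{j≠i}(α_i − α_j))^{−1} mod 13.
  i = 1 (α = 1): (1−5)(1−6)(1−4)(1−10) = (−4)·(−5)·(−3)·(−9) = 540 ≡ 7, so v_1 = 7^{−1} = 2 (mod 13).
  i = 2 (α = 5): (5−1)(5−6)(5−4)(5−10) = 4·(−1)·1·(−5) = 20 ≡ 7, so v_2 = 7^{−1} = 2 (mod 13).
  i = 3 (α = 6): (6−1)(6−5)(6−4)(6−10) = 5·1·2·(−4) = −40 ≡ 12, so v_3 = 12^{−1} = 12 (mod 13).
  i = 4 (α = 4): (4−1)(4−5)(4−6)(4−10) = 3·(−1)·(−2)·(−6) = −36 ≡ 3, so v_4 = 3^{−1} = 9 (mod 13).
  i = 5 (α = 10): (10−1)(10−5)(10−6)(10−4) = 9·5·4·6 = 1080 ≡ 1, so v_5 = 1^{−1} = 1 (mod 13).
  v = [2, 2, 12, 9, 1].
Step 2: syndromes of r = [2, 7, 7, 9, 10] (all sums mod 13).
  S_0 = Σ v_i r_i = 2·2 + 2·7 + 12·7 + 9·9 + 1·10 = 193 ≡ 11.
  S_1 = Σ v_i α_i r_i = 2·1·2 + 2·5·7 + 12·6·7 + 9·4·9 + 1·10·10 = 1002 ≡ 1.
  α_i^2 mod 13 = [1, 12, 10, 3, 9].
  S_2 = Σ v_i α_i^2 r_i = 2·1·2 + 2·12·7 + 12·10·7 + 9·3·9 + 1·9·10 = 1345 ≡ 6.
  S = (11, 1, 6) ≠ 0, so r is not a codeword (an error is present).
Step 3: locate the error. For a single error e at position i, S_ℓ = v_i·e·α_i^ℓ, so α_err = S_1/S_0.
  S_0^{−1} = 11^{−1} = 6 (mod 13), so α_err = 1·6 = 6 ≡ 6 = α_3. Error position i = 3.
  Consistency check: S_2/S_1 = 6·1 = 6 ≡ 6 = α_err ✓ (single-error assumption holds).
Step 4: error magnitude e = S_0/v_3 = S_0·∏_{j≠3}(α_3 − α_j) = 11·12 = 132 ≡ 2 (mod 13).
Step 5: correct position 3: c_3 = r_3 − e = 7 − 2 ≡ 5 (mod 13). Hence c = [2, 7, 5, 9, 10].
  Check: interpolating c through the α_i gives m(x) = 4 + 11·x (degree < 2) with m(α_i) = c_i for every i, so c is indeed a codeword.


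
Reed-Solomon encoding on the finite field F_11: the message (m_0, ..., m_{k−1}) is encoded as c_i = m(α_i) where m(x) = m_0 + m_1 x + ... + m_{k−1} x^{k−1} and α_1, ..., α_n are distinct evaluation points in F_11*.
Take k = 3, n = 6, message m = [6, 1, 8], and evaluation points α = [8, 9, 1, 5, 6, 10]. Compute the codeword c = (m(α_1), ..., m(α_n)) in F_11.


c = [9, 3, 4, 2, 3, 2]

Message polynomial: m(x) = 6 + 1·x + 8·x^2 (mod 11).
For each evaluation point α_i, compute m(α_i) mod 11:
  α_1 = 8: Horner steps 8 → 10 → 9, so m(8) = 9.
  α_2 = 9: Horner steps 8 → 7 → 3, so m(9) = 3.
  α_3 = 1: Horner steps 8 → 9 → 4, so m(1) = 4.
  α_4 = 5: Horner steps 8 → 8 → 2, so m(5) = 2.
  α_5 = 6: Horner steps 8 → 5 → 3, so m(6) = 3.
  α_6 = 10: Horner steps 8 → 4 → 2, so m(10) = 2.
Codeword c = [9, 3, 4, 2, 3, 2] ∈ F_11^6.


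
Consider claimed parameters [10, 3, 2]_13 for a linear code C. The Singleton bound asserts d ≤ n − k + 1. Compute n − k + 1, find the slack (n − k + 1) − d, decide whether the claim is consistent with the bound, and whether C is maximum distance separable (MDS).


Singleton RHS = n − k + 1 = 8, slack = 6, bound satisfied, not MDS.

Singleton bound: d ≤ n − k + 1.
Here n = 10, k = 3, so n − k + 1 = 8.
Given d = 2, check d ≤ 8: YES.
Slack = (n − k + 1) − d = 6.
The code is NOT MDS (slack = 6 > 0).
Description: the claimed parameters are [10, 3, 2]_13; such a code would be non-MDS.


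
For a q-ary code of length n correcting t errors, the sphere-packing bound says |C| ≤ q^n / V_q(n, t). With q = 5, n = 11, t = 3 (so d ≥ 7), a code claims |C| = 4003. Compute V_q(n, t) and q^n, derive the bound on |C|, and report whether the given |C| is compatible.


V_q(n, t) = 11485, q^n = 48828125, Hamming bound = 4251, |C| = 4003 ≤ bound (satisfied).

Step 1: Compute V_q(n, t) = Σ_{j=0}^3 C(n, j) (q−1)^j.
  j = 0: C(11,0)·(4)^0 = 1·1 = 1.
  j = 1: C(11,1)·(4)^1 = 11·4 = 44.
  j = 2: C(11,2)·(4)^2 = 55·16 = 880.
  j = 3: C(11,3)·(4)^3 = 165·64 = 10560.
  V_q(n, t) = 1 + 44 + 880 + 10560 = 11485.
Step 2: q^n = 5^11 = 48828125.
Step 3: Hamming bound ⌊q^n / V_q(n,t)⌋ = ⌊48828125/11485⌋ = 4251.
Step 4: Compare |C| = 4003 to 4251: satisfied.
The claimed |C| lies below the Hamming bound.


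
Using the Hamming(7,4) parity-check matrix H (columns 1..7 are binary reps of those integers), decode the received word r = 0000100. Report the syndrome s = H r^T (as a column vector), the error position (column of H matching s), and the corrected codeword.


s = (1, 0, 1)^T, error position = 5, corrected codeword c = 0000000

Compute s = H r^T mod 2 one row at a time:
  s_1 = 0 + 1 + 0 + 0 = 1 ≡ 1 (mod 2).
  s_2 = 0 + 0 + 0 + 0 = 0 ≡ 0 (mod 2).
  s_3 = 0 + 0 + 1 + 0 = 1 ≡ 1 (mod 2).
s = (1, 0, 1)^T — this equals column 5 of H (binary 101), so error is at position 5.
Correct: flip bit 5 of r = 0000100 to get c = 0000000.


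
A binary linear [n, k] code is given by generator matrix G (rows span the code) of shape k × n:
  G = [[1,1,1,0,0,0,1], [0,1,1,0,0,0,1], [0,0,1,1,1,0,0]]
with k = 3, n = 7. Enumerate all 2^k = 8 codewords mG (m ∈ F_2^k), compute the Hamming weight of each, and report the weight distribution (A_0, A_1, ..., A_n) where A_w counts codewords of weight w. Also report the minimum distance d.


Weight distribution: A_0 = 1, A_1 = 1, A_3 = 2, A_4 = 3, A_5 = 1. Minimum distance d = 1.

Enumerate all 2^3 = 8 messages m ∈ F_2^3.
For each, compute codeword c = mG in F_2^7, then tally its weight.
  m = 000 → c = 0000000, weight = 0.
  m = 100 → c = 1110001, weight = 4.
  m = 010 → c = 0110001, weight = 3.
  m = 110 → c = 1000000, weight = 1.
  m = 001 → c = 0011100, weight = 3.
  m = 101 → c = 1101101, weight = 5.
  m = 011 → c = 0101101, weight = 4.
  m = 111 → c = 1011100, weight = 4.
Tally weights:
  weight 0: 1 codewords.
  weight 1: 1 codewords.
  weight 3: 2 codewords.
  weight 4: 3 codewords.
  weight 5: 1 codewords.
Minimum distance d = smallest w > 0 with A_w > 0 = 1.
Sanity: Σ A_w = 8 = 2^3 = 8 ✓.


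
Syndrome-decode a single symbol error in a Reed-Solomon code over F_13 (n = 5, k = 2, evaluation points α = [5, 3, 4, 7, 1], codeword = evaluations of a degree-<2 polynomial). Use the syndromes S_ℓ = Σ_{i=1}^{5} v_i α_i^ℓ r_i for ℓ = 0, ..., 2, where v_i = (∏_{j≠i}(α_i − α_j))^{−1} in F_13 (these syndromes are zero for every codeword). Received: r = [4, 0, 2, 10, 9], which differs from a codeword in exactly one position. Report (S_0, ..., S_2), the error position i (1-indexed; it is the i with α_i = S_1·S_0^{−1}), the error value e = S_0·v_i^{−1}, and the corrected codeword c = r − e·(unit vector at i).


S = (2, 1, 7), error at position 4, error magnitude e = 2, c = [4, 0, 2, 8, 9].

Step 1: column multipliers v_i = (∏_{j≠i}(α_i − α_j))^{−1} mod 13.
  i = 1 (α = 5): (5−3)(5−4)(5−7)(5−1) = 2·1·(−2)·4 = −16 ≡ 10, so v_1 = 10^{−1} = 4 (mod 13).
  i = 2 (α = 3): (3−5)(3−4)(3−7)(3−1) = (−2)·(−1)·(−4)·2 = −16 ≡ 10, so v_2 = 10^{−1} = 4 (mod 13).
  i = 3 (α = 4): (4−5)(4−3)(4−7)(4−1) = (−1)·1·(−3)·3 = 9 ≡ 9, so v_3 = 9^{−1} = 3 (mod 13).
  i = 4 (α = 7): (7−5)(7−3)(7−4)(7−1) = 2·4·3·6 = 144 ≡ 1, so v_4 = 1^{−1} = 1 (mod 13).
  i = 5 (α = 1): (1−5)(1−3)(1−4)(1−7) = (−4)·(−2)·(−3)·(−6) = 144 ≡ 1, so v_5 = 1^{−1} = 1 (mod 13).
  v = [4, 4, 3, 1, 1].
Step 2: syndromes of r = [4, 0, 2, 10, 9] (all sums mod 13).
  S_0 = Σ v_i r_i = 4·4 + 4·0 + 3·2 + 1·10 + 1·9 = 41 ≡ 2.
  S_1 = Σ v_i α_i r_i = 4·5·4 + 4·3·0 + 3·4·2 + 1·7·10 + 1·1·9 = 183 ≡ 1.
  α_i^2 mod 13 = [12, 9, 3, 10, 1].
  S_2 = Σ v_i α_i^2 r_i = 4·12·4 + 4·9·0 + 3·3·2 + 1·10·10 + 1·1·9 = 319 ≡ 7.
  S = (2, 1, 7) ≠ 0, so r is not a codeword (an error is present).
Step 3: locate the error. For a single error e at position i, S_ℓ = v_i·e·α_i^ℓ, so α_err = S_1/S_0.
  S_0^{−1} = 2^{−1} = 7 (mod 13), so α_err = 1·7 = 7 ≡ 7 = α_4. Error position i = 4.
  Consistency check: S_2/S_1 = 7·1 = 7 ≡ 7 = α_err ✓ (single-error assumption holds).
Step 4: error magnitude e = S_0/v_4 = S_0·∏_{j≠4}(α_4 − α_j) = 2·1 = 2 ≡ 2 (mod 13).
Step 5: correct position 4: c_4 = r_4 − e = 10 − 2 ≡ 8 (mod 13). Hence c = [4, 0, 2, 8, 9].
  Check: interpolating c through the α_i gives m(x) = 7 + 2·x (degree < 2) with m(α_i) = c_i for every i, so c is indeed a codeword.


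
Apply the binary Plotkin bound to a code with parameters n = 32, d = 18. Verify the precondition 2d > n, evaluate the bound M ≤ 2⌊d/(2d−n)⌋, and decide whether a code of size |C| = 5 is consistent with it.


Plotkin bound M ≤ 8; given |C| = 5 ≤ bound (satisfied).

Check applicability: 2d = 36, n = 32.
2d − n = 4 > 0, so Plotkin applies.
Compute d/(2d−n) = 18/4 ≈ 4.5000.
⌊d/(2d−n)⌋ = 4.
Plotkin bound: M ≤ 2·4 = 8.
Given |C| = 5, check: satisfied.
This |C| is below the Plotkin bound.


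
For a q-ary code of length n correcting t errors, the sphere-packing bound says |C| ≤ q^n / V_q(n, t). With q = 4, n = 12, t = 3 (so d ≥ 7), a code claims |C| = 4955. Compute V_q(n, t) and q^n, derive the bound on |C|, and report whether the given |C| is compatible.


V_q(n, t) = 6571, q^n = 16777216, Hamming bound = 2553, |C| = 4955 > bound (violated).

Step 1: Compute V_q(n, t) = Σ_{j=0}^3 C(n, j) (q−1)^j.
  j = 0: C(12,0)·(3)^0 = 1·1 = 1.
  j = 1: C(12,1)·(3)^1 = 12·3 = 36.
  j = 2: C(12,2)·(3)^2 = 66·9 = 594.
  j = 3: C(12,3)·(3)^3 = 220·27 = 5940.
  V_q(n, t) = 1 + 36 + 594 + 5940 = 6571.
Step 2: q^n = 4^12 = 16777216.
Step 3: Hamming bound ⌊q^n / V_q(n,t)⌋ = ⌊16777216/6571⌋ = 2553.
Step 4: Compare |C| = 4955 to 2553: violated.
The claimed |C| lies above the Hamming bound, so no 4-ary code of length 12 with d ≥ 7 can have 4955 codewords.


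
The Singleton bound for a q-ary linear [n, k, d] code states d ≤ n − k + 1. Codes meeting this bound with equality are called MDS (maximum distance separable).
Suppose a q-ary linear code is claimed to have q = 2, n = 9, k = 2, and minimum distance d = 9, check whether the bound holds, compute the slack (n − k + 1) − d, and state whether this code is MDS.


Singleton RHS = n − k + 1 = 8, slack = -1, bound violated (no such code; not MDS).

Singleton bound: d ≤ n − k + 1.
Here n = 9, k = 2, so n − k + 1 = 8.
Given d = 9, check d ≤ 8: NO.
Slack = (n − k + 1) − d = -1.
The slack is negative: d = 9 exceeds n − k + 1 = 8 by 1, so the Singleton bound is violated and no linear [9, 2, 9]_2 code can exist. In particular it is not MDS (MDS requires d = n − k + 1 exactly).
Description: the claimed parameters are [9, 2, 9]_2; such a code would be impossible (violates the Singleton bound).


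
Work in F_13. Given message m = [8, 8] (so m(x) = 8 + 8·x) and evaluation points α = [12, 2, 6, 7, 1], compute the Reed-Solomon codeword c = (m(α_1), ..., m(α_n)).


c = [0, 11, 4, 12, 3]

Message polynomial: m(x) = 8 + 8·x (mod 13).
For each evaluation point α_i, compute m(α_i) mod 13:
  α_1 = 12: Horner steps 8 → 0, so m(12) = 0.
  α_2 = 2: Horner steps 8 → 11, so m(2) = 11.
  α_3 = 6: Horner steps 8 → 4, so m(6) = 4.
  α_4 = 7: Horner steps 8 → 12, so m(7) = 12.
  α_5 = 1: Horner steps 8 → 3, so m(1) = 3.
Codeword c = [0, 11, 4, 12, 3] ∈ F_13^5.


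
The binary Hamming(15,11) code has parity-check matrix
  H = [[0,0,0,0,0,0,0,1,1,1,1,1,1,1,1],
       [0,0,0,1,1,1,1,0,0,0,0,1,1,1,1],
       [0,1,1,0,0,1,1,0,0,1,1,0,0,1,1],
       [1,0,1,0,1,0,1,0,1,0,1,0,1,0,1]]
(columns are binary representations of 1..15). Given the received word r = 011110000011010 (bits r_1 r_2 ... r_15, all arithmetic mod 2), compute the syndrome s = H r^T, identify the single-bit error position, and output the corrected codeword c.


s = (1, 0, 0, 1)^T, error position = 9, corrected codeword c = 011110001011010

Compute s = H r^T mod 2 one row at a time:
  s_1 = 0 + 0 + 0 + 1 + 1 + 0 + 1 + 0 = 3 ≡ 1 (mod 2).
  s_2 = 1 + 1 + 0 + 0 + 1 + 0 + 1 + 0 = 4 ≡ 0 (mod 2).
  s_3 = 1 + 1 + 0 + 0 + 0 + 1 + 1 + 0 = 4 ≡ 0 (mod 2).
  s_4 = 0 + 1 + 1 + 0 + 0 + 1 + 0 + 0 = 3 ≡ 1 (mod 2).
s = (1, 0, 0, 1)^T — this equals column 9 of H (binary 1001), so error is at position 9.
Correct: flip bit 9 of r = 011110000011010 to get c = 011110001011010.


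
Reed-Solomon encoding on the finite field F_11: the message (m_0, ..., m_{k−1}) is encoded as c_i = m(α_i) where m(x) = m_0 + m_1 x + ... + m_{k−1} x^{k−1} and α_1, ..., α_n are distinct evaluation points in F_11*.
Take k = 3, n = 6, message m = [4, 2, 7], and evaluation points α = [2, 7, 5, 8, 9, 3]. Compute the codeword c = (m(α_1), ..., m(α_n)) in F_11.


c = [3, 9, 2, 6, 6, 7]

Message polynomial: m(x) = 4 + 2·x + 7·x^2 (mod 11).
For each evaluation point α_i, compute m(α_i) mod 11:
  α_1 = 2: Horner steps 7 → 5 → 3, so m(2) = 3.
  α_2 = 7: Horner steps 7 → 7 → 9, so m(7) = 9.
  α_3 = 5: Horner steps 7 → 4 → 2, so m(5) = 2.
  α_4 = 8: Horner steps 7 → 3 → 6, so m(8) = 6.
  α_5 = 9: Horner steps 7 → 10 → 6, so m(9) = 6.
  α_6 = 3: Horner steps 7 → 1 → 7, so m(3) = 7.
Codeword c = [3, 9, 2, 6, 6, 7] ∈ F_11^6.


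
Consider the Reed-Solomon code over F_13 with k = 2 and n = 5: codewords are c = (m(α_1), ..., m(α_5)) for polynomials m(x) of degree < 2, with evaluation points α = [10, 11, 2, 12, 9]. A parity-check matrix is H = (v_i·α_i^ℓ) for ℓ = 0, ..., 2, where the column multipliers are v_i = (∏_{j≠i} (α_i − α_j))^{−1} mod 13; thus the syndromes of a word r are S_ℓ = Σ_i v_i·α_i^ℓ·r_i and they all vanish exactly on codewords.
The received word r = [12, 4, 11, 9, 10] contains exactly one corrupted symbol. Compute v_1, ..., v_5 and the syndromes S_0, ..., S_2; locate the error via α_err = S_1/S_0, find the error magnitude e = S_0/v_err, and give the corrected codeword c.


S = (12, 4, 10), error at position 5, error magnitude e = 3, c = [12, 4, 11, 9, 7].

Step 1: column multipliers v_i = (∏_{j≠i}(α_i − α_j))^{−1} mod 13.
  i = 1 (α = 10): (10−11)(10−2)(10−12)(10−9) = (−1)·8·(−2)·1 = 16 ≡ 3, so v_1 = 3^{−1} = 9 (mod 13).
  i = 2 (α = 11): (11−10)(11−2)(11−12)(11−9) = 1·9·(−1)·2 = −18 ≡ 8, so v_2 = 8^{−1} = 5 (mod 13).
  i = 3 (α = 2): (2−10)(2−11)(2−12)(2−9) = (−8)·(−9)·(−10)·(−7) = 5040 ≡ 9, so v_3 = 9^{−1} = 3 (mod 13).
  i = 4 (α = 12): (12−10)(12−11)(12−2)(12−9) = 2·1·10·3 = 60 ≡ 8, so v_4 = 8^{−1} = 5 (mod 13).
  i = 5 (α = 9): (9−10)(9−11)(9−2)(9−12) = (−1)·(−2)·7·(−3) = −42 ≡ 10, so v_5 = 10^{−1} = 4 (mod 13).
  v = [9, 5, 3, 5, 4].
Step 2: syndromes of r = [12, 4, 11, 9, 10] (all sums mod 13).
  S_0 = Σ v_i r_i = 9·12 + 5·4 + 3·11 + 5·9 + 4·10 = 246 ≡ 12.
  S_1 = Σ v_i α_i r_i = 9·10·12 + 5·11·4 + 3·2·11 + 5·12·9 + 4·9·10 = 2266 ≡ 4.
  α_i^2 mod 13 = [9, 4, 4, 1, 3].
  S_2 = Σ v_i α_i^2 r_i = 9·9·12 + 5·4·4 + 3·4·11 + 5·1·9 + 4·3·10 = 1349 ≡ 10.
  S = (12, 4, 10) ≠ 0, so r is not a codeword (an error is present).
Step 3: locate the error. For a single error e at position i, S_ℓ = v_i·e·α_i^ℓ, so α_err = S_1/S_0.
  S_0^{−1} = 12^{−1} = 12 (mod 13), so α_err = 4·12 = 48 ≡ 9 = α_5. Error position i = 5.
  Consistency check: S_2/S_1 = 10·10 = 100 ≡ 9 = α_err ✓ (single-error assumption holds).
Step 4: error magnitude e = S_0/v_5 = S_0·∏_{j≠5}(α_5 − α_j) = 12·10 = 120 ≡ 3 (mod 13).
Step 5: correct position 5: c_5 = r_5 − e = 10 − 3 ≡ 7 (mod 13). Hence c = [12, 4, 11, 9, 7].
  Check: interpolating c through the α_i gives m(x) = 1 + 5·x (degree < 2) with m(α_i) = c_i for every i, so c is indeed a codeword.


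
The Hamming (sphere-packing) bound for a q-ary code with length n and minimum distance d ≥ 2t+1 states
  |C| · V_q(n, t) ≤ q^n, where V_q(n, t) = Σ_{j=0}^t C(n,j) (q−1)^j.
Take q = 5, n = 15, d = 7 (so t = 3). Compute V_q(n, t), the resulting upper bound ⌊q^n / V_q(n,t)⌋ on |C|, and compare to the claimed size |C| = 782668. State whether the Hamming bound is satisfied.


V_q(n, t) = 30861, q^n = 30517578125, Hamming bound = 988871, |C| = 782668 ≤ bound (satisfied).

Step 1: Compute V_q(n, t) = Σ_{j=0}^3 C(n, j) (q−1)^j.
  j = 0: C(15,0)·(4)^0 = 1·1 = 1.
  j = 1: C(15,1)·(4)^1 = 15·4 = 60.
  j = 2: C(15,2)·(4)^2 = 105·16 = 1680.
  j = 3: C(15,3)·(4)^3 = 455·64 = 29120.
  V_q(n, t) = 1 + 60 + 1680 + 29120 = 30861.
Step 2: q^n = 5^15 = 30517578125.
Step 3: Hamming bound ⌊q^n / V_q(n,t)⌋ = ⌊30517578125/30861⌋ = 988871.
Step 4: Compare |C| = 782668 to 988871: satisfied.
The claimed |C| lies below the Hamming bound.


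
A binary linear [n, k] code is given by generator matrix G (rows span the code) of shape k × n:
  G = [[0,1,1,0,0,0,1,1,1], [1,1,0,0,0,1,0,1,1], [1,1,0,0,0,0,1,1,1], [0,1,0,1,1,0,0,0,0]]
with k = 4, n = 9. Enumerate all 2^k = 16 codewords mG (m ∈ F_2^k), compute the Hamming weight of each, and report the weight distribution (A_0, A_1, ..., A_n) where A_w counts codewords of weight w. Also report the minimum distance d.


Weight distribution: A_0 = 1, A_2 = 2, A_3 = 1, A_4 = 1, A_5 = 6, A_6 = 4, A_7 = 1. Minimum distance d = 2.

Enumerate all 2^4 = 16 messages m ∈ F_2^4.
For each, compute codeword c = mG in F_2^9, then tally its weight.
  m = 0000 → c = 000000000, weight = 0.
  m = 1000 → c = 011000111, weight = 5.
  m = 0100 → c = 110001011, weight = 5.
  m = 1100 → c = 101001100, weight = 4.
  m = 0010 → c = 110000111, weight = 5.
  m = 1010 → c = 101000000, weight = 2.
  m = 0110 → c = 000001100, weight = 2.
  m = 1110 → c = 011001011, weight = 5.
  m = 0001 → c = 010110000, weight = 3.
  m = 1001 → c = 001110111, weight = 6.
  m = 0101 → c = 100111011, weight = 6.
  m = 1101 → c = 111111100, weight = 7.
  m = 0011 → c = 100110111, weight = 6.
  m = 1011 → c = 111110000, weight = 5.
  m = 0111 → c = 010111100, weight = 5.
  m = 1111 → c = 001111011, weight = 6.
Tally weights:
  weight 0: 1 codewords.
  weight 2: 2 codewords.
  weight 3: 1 codewords.
  weight 4: 1 codewords.
  weight 5: 6 codewords.
  weight 6: 4 codewords.
  weight 7: 1 codewords.
Minimum distance d = smallest w > 0 with A_w > 0 = 2.
Sanity: Σ A_w = 16 = 2^4 = 16 ✓.


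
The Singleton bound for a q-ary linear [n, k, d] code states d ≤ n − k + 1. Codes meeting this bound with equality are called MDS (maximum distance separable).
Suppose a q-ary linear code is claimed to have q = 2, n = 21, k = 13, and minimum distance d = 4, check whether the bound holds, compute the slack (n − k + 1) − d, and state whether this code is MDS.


Singleton RHS = n − k + 1 = 9, slack = 5, bound satisfied, not MDS.

Singleton bound: d ≤ n − k + 1.
Here n = 21, k = 13, so n − k + 1 = 9.
Given d = 4, check d ≤ 9: YES.
Slack = (n − k + 1) − d = 5.
The code is NOT MDS (slack = 5 > 0).
Description: the claimed parameters are [21, 13, 4]_2; such a code would be non-MDS.


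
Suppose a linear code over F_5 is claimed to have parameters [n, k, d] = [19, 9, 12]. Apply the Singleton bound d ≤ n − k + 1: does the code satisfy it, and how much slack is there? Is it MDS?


Singleton RHS = n − k + 1 = 11, slack = -1, bound violated (no such code; not MDS).

Singleton bound: d ≤ n − k + 1.
Here n = 19, k = 9, so n − k + 1 = 11.
Given d = 12, check d ≤ 11: NO.
Slack = (n − k + 1) − d = -1.
The slack is negative: d = 12 exceeds n − k + 1 = 11 by 1, so the Singleton bound is violated and no linear [19, 9, 12]_5 code can exist. In particular it is not MDS (MDS requires d = n − k + 1 exactly).
Description: the claimed parameters are [19, 9, 12]_5; such a code would be impossible (violates the Singleton bound).


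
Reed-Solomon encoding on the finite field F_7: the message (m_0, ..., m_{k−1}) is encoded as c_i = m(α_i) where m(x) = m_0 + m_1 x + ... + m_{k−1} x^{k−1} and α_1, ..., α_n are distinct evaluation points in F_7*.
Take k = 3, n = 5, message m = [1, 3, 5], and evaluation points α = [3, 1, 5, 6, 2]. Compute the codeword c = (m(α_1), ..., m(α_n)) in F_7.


c = [6, 2, 1, 3, 6]

Message polynomial: m(x) = 1 + 3·x + 5·x^2 (mod 7).
For each evaluation point α_i, compute m(α_i) mod 7:
  α_1 = 3: Horner steps 5 → 4 → 6, so m(3) = 6.
  α_2 = 1: Horner steps 5 → 1 → 2, so m(1) = 2.
  α_3 = 5: Horner steps 5 → 0 → 1, so m(5) = 1.
  α_4 = 6: Horner steps 5 → 5 → 3, so m(6) = 3.
  α_5 = 2: Horner steps 5 → 6 → 6, so m(2) = 6.
Codeword c = [6, 2, 1, 3, 6] ∈ F_7^5.
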